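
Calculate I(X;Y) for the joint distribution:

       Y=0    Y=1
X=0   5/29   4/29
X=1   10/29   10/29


H(X) = 0.8936, H(Y) = 0.9991, H(X,Y) = 1.8908
I(X;Y) = H(X) + H(Y) - H(X,Y) = 0.0019 bits


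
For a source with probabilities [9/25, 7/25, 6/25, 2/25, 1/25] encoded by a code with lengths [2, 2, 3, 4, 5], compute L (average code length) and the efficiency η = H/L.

Average length L = Σ p_i × l_i = 2.5200 bits
Entropy H = 2.0162 bits
Efficiency η = H/L × 100% = 80.01%


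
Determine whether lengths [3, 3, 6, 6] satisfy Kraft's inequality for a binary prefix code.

Kraft inequality: Σ 2^(-l_i) ≤ 1 for prefix-free code
Calculating: 2^(-3) + 2^(-3) + 2^(-6) + 2^(-6)
= 0.125 + 0.125 + 0.015625 + 0.015625
= 0.2812
Since 0.2812 ≤ 1, prefix-free code exists


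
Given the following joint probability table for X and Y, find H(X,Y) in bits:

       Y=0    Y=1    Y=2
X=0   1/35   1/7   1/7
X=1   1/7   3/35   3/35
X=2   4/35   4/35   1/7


H(X,Y) = -Σ p(x,y) log₂ p(x,y)
  p(0,0)=1/35: -0.0286 × log₂(0.0286) = 0.1466
  p(0,1)=1/7: -0.1429 × log₂(0.1429) = 0.4011
  p(0,2)=1/7: -0.1429 × log₂(0.1429) = 0.4011
  p(1,0)=1/7: -0.1429 × log₂(0.1429) = 0.4011
  p(1,1)=3/35: -0.0857 × log₂(0.0857) = 0.3038
  p(1,2)=3/35: -0.0857 × log₂(0.0857) = 0.3038
  p(2,0)=4/35: -0.1143 × log₂(0.1143) = 0.3576
  p(2,1)=4/35: -0.1143 × log₂(0.1143) = 0.3576
  p(2,2)=1/7: -0.1429 × log₂(0.1429) = 0.4011
H(X,Y) = 3.0736 bits


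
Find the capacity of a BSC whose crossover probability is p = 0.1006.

For BSC with error probability p:
C = 1 - H(p) where H(p) is binary entropy
H(0.1006) = -0.1006 × log₂(0.1006) - 0.8994 × log₂(0.8994)
H(p) = 0.4709
C = 1 - 0.4709 = 0.5291 bits/use


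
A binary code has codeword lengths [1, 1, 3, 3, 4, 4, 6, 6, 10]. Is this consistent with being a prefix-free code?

Kraft inequality: Σ 2^(-l_i) ≤ 1 for prefix-free code
Calculating: 2^(-1) + 2^(-1) + 2^(-3) + 2^(-3) + 2^(-4) + 2^(-4) + 2^(-6) + 2^(-6) + 2^(-10)
= 0.5 + 0.5 + 0.125 + 0.125 + 0.0625 + 0.0625 + 0.015625 + 0.015625 + 0.0009765625
= 1.4072
Since 1.4072 > 1, prefix-free code does not exist


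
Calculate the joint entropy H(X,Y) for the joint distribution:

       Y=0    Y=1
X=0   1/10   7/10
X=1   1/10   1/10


H(X,Y) = -Σ p(x,y) log₂ p(x,y)
  p(0,0)=1/10: -0.1000 × log₂(0.1000) = 0.3322
  p(0,1)=7/10: -0.7000 × log₂(0.7000) = 0.3602
  p(1,0)=1/10: -0.1000 × log₂(0.1000) = 0.3322
  p(1,1)=1/10: -0.1000 × log₂(0.1000) = 0.3322
H(X,Y) = 1.3568 bits


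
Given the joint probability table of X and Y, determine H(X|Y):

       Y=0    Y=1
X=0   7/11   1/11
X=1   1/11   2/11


H(X|Y) = Σ_y p(y) H(X|Y=y)
  p(Y=0) = 8/11, H(X|Y=0) = 0.5436
  p(Y=1) = 3/11, H(X|Y=1) = 0.9183
H(X|Y) = 0.7273×0.5436 + 0.2727×0.9183 = 0.6458 bits


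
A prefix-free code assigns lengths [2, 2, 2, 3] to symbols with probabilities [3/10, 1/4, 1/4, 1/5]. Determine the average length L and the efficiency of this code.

Average length L = Σ p_i × l_i = 2.2000 bits
Entropy H = 1.9855 bits
Efficiency η = H/L × 100% = 90.25%


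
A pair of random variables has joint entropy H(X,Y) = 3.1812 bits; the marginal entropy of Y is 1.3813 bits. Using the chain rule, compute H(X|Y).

Chain rule: H(X,Y) = H(X|Y) + H(Y)
H(X|Y) = H(X,Y) - H(Y) = 3.1812 - 1.3813 = 1.7999 bits


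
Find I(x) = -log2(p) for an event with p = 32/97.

Information content I(x) = -log₂(p(x))
I = -log₂(32/97) = -log₂(0.3299)
I = 1.5999 bits


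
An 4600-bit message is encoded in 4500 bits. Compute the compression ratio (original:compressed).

Compression ratio = Original / Compressed
= 4600 / 4500 = 1.02:1


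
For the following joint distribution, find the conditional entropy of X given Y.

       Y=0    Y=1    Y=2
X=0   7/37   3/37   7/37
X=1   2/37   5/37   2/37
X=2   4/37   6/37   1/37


H(X|Y) = Σ_y p(y) H(X|Y=y)
  p(Y=0) = 13/37, H(X|Y=0) = 1.4196
  p(Y=1) = 14/37, H(X|Y=1) = 1.5306
  p(Y=2) = 10/37, H(X|Y=2) = 1.1568
H(X|Y) = 0.3514×1.4196 + 0.3784×1.5306 + 0.2703×1.1568 = 1.3906 bits


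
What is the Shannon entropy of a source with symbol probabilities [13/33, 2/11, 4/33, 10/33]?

H(X) = -Σ p(x) log₂ p(x)
  -13/33 × log₂(13/33) = 0.5294
  -2/11 × log₂(2/11) = 0.4472
  -4/33 × log₂(4/33) = 0.3690
  -10/33 × log₂(10/33) = 0.5220
H(X) = 1.8676 bits


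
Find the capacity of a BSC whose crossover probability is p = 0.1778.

For BSC with error probability p:
C = 1 - H(p) where H(p) is binary entropy
H(0.1778) = -0.1778 × log₂(0.1778) - 0.8222 × log₂(0.8222)
H(p) = 0.6752
C = 1 - 0.6752 = 0.3248 bits/use


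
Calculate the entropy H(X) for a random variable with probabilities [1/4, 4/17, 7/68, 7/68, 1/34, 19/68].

H(X) = -Σ p(x) log₂ p(x)
  -1/4 × log₂(1/4) = 0.5000
  -4/17 × log₂(4/17) = 0.4912
  -7/68 × log₂(7/68) = 0.3377
  -7/68 × log₂(7/68) = 0.3377
  -1/34 × log₂(1/34) = 0.1496
  -19/68 × log₂(19/68) = 0.5140
H(X) = 2.3301 bits


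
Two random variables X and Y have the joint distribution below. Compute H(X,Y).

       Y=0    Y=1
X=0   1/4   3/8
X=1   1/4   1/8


H(X,Y) = -Σ p(x,y) log₂ p(x,y)
  p(0,0)=1/4: -0.2500 × log₂(0.2500) = 0.5000
  p(0,1)=3/8: -0.3750 × log₂(0.3750) = 0.5306
  p(1,0)=1/4: -0.2500 × log₂(0.2500) = 0.5000
  p(1,1)=1/8: -0.1250 × log₂(0.1250) = 0.3750
H(X,Y) = 1.9056 bits


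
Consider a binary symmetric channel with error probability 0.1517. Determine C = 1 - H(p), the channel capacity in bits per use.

For BSC with error probability p:
C = 1 - H(p) where H(p) is binary entropy
H(0.1517) = -0.1517 × log₂(0.1517) - 0.8483 × log₂(0.8483)
H(p) = 0.6141
C = 1 - 0.6141 = 0.3859 bits/use


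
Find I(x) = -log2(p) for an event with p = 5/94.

Information content I(x) = -log₂(p(x))
I = -log₂(5/94) = -log₂(0.0532)
I = 4.2327 bits


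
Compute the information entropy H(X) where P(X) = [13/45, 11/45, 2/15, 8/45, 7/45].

H(X) = -Σ p(x) log₂ p(x)
  -13/45 × log₂(13/45) = 0.5175
  -11/45 × log₂(11/45) = 0.4968
  -2/15 × log₂(2/15) = 0.3876
  -8/45 × log₂(8/45) = 0.4430
  -7/45 × log₂(7/45) = 0.4176
H(X) = 2.2625 bits


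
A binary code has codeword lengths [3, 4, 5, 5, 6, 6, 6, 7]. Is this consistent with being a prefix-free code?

Kraft inequality: Σ 2^(-l_i) ≤ 1 for prefix-free code
Calculating: 2^(-3) + 2^(-4) + 2^(-5) + 2^(-5) + 2^(-6) + 2^(-6) + 2^(-6) + 2^(-7)
= 0.125 + 0.0625 + 0.03125 + 0.03125 + 0.015625 + 0.015625 + 0.015625 + 0.0078125
= 0.3047
Since 0.3047 ≤ 1, prefix-free code exists


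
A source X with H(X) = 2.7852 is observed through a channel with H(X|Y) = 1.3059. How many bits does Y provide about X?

I(X;Y) = H(X) - H(X|Y)
I(X;Y) = 2.7852 - 1.3059 = 1.4793 bits


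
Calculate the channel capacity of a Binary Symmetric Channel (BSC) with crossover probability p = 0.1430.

For BSC with error probability p:
C = 1 - H(p) where H(p) is binary entropy
H(0.1430) = -0.1430 × log₂(0.1430) - 0.8570 × log₂(0.8570)
H(p) = 0.5920
C = 1 - 0.5920 = 0.4080 bits/use


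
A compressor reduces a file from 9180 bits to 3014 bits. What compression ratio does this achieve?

Compression ratio = Original / Compressed
= 9180 / 3014 = 3.05:1


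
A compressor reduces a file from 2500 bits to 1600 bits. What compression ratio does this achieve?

Compression ratio = Original / Compressed
= 2500 / 1600 = 1.56:1


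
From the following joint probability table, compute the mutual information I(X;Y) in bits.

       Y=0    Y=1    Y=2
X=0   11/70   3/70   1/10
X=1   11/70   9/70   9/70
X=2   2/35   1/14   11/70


H(X) = 1.5642, H(Y) = 1.5567, H(X,Y) = 3.0545
I(X;Y) = H(X) + H(Y) - H(X,Y) = 0.0664 bits


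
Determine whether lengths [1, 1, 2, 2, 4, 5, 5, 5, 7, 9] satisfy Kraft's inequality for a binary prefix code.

Kraft inequality: Σ 2^(-l_i) ≤ 1 for prefix-free code
Calculating: 2^(-1) + 2^(-1) + 2^(-2) + 2^(-2) + 2^(-4) + 2^(-5) + 2^(-5) + 2^(-5) + 2^(-7) + 2^(-9)
= 0.5 + 0.5 + 0.25 + 0.25 + 0.0625 + 0.03125 + 0.03125 + 0.03125 + 0.0078125 + 0.001953125
= 1.6660
Since 1.6660 > 1, prefix-free code does not exist


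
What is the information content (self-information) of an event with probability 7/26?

Information content I(x) = -log₂(p(x))
I = -log₂(7/26) = -log₂(0.2692)
I = 1.8931 bits


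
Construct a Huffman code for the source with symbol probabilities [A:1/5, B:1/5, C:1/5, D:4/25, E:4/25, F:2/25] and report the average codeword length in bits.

Huffman tree construction:
Combine smallest probabilities repeatedly
Resulting codes:
  A: 111 (length 3)
  B: 00 (length 2)
  C: 01 (length 2)
  D: 101 (length 3)
  E: 110 (length 3)
  F: 100 (length 3)
Average length = Σ p(s) × length(s) = 2.6000 bits


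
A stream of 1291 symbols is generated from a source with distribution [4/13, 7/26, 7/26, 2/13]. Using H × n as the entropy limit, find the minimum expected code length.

Entropy H = 1.9580 bits/symbol
Minimum bits = H × n = 1.9580 × 1291
= 2527.80 bits


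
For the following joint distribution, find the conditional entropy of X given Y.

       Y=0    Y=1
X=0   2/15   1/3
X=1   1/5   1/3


H(X|Y) = Σ_y p(y) H(X|Y=y)
  p(Y=0) = 1/3, H(X|Y=0) = 0.9710
  p(Y=1) = 2/3, H(X|Y=1) = 1.0000
H(X|Y) = 0.3333×0.9710 + 0.6667×1.0000 = 0.9903 bits


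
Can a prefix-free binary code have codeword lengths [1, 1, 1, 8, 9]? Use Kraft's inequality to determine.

Kraft inequality: Σ 2^(-l_i) ≤ 1 for prefix-free code
Calculating: 2^(-1) + 2^(-1) + 2^(-1) + 2^(-8) + 2^(-9)
= 0.5 + 0.5 + 0.5 + 0.00390625 + 0.001953125
= 1.5059
Since 1.5059 > 1, prefix-free code does not exist


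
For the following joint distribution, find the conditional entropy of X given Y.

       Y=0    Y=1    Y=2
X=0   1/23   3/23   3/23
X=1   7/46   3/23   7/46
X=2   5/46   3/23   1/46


H(X|Y) = Σ_y p(y) H(X|Y=y)
  p(Y=0) = 7/23, H(X|Y=0) = 1.4316
  p(Y=1) = 9/23, H(X|Y=1) = 1.5850
  p(Y=2) = 7/23, H(X|Y=2) = 1.2958
H(X|Y) = 0.3043×1.4316 + 0.3913×1.5850 + 0.3043×1.2958 = 1.4503 bits


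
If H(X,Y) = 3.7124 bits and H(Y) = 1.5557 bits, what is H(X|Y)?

Chain rule: H(X,Y) = H(X|Y) + H(Y)
H(X|Y) = H(X,Y) - H(Y) = 3.7124 - 1.5557 = 2.1567 bits


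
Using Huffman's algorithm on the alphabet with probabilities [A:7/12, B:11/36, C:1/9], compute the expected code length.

Huffman tree construction:
Combine smallest probabilities repeatedly
Resulting codes:
  A: 1 (length 1)
  B: 01 (length 2)
  C: 00 (length 2)
Average length = Σ p(s) × length(s) = 1.4167 bits


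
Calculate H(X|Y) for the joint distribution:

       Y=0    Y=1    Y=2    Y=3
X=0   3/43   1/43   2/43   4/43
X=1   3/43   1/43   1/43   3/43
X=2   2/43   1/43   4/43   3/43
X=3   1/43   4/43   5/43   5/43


H(X|Y) = Σ_y p(y) H(X|Y=y)
  p(Y=0) = 9/43, H(X|Y=0) = 1.8911
  p(Y=1) = 7/43, H(X|Y=1) = 1.6645
  p(Y=2) = 12/43, H(X|Y=2) = 1.7842
  p(Y=3) = 15/43, H(X|Y=3) = 1.9656
H(X|Y) = 0.2093×1.8911 + 0.1628×1.6645 + 0.2791×1.7842 + 0.3488×1.9656 = 1.8503 bits


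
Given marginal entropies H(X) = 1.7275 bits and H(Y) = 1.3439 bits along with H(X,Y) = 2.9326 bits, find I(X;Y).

I(X;Y) = H(X) + H(Y) - H(X,Y)
I(X;Y) = 1.7275 + 1.3439 - 2.9326 = 0.1388 bits


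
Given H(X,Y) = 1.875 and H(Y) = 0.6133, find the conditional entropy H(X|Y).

Chain rule: H(X,Y) = H(X|Y) + H(Y)
H(X|Y) = H(X,Y) - H(Y) = 1.875 - 0.6133 = 1.2617 bits


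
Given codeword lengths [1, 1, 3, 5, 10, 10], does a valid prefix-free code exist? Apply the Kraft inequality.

Kraft inequality: Σ 2^(-l_i) ≤ 1 for prefix-free code
Calculating: 2^(-1) + 2^(-1) + 2^(-3) + 2^(-5) + 2^(-10) + 2^(-10)
= 0.5 + 0.5 + 0.125 + 0.03125 + 0.0009765625 + 0.0009765625
= 1.1582
Since 1.1582 > 1, prefix-free code does not exist


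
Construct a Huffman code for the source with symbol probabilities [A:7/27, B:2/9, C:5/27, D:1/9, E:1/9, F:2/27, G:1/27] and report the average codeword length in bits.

Huffman tree construction:
Combine smallest probabilities repeatedly
Resulting codes:
  A: 10 (length 2)
  B: 00 (length 2)
  C: 111 (length 3)
  D: 010 (length 3)
  E: 011 (length 3)
  F: 1101 (length 4)
  G: 1100 (length 4)
Average length = Σ p(s) × length(s) = 2.6296 bits


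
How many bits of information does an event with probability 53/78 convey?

Information content I(x) = -log₂(p(x))
I = -log₂(53/78) = -log₂(0.6795)
I = 0.5575 bits


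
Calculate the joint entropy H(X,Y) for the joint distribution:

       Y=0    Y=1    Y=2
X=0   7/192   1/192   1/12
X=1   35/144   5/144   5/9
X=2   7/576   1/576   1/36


H(X,Y) = -Σ p(x,y) log₂ p(x,y)
  p(0,0)=7/192: -0.0365 × log₂(0.0365) = 0.1742
  p(0,1)=1/192: -0.0052 × log₂(0.0052) = 0.0395
  p(0,2)=1/12: -0.0833 × log₂(0.0833) = 0.2987
  p(1,0)=35/144: -0.2431 × log₂(0.2431) = 0.4960
  p(1,1)=5/144: -0.0347 × log₂(0.0347) = 0.1683
  p(1,2)=5/9: -0.5556 × log₂(0.5556) = 0.4711
  p(2,0)=7/576: -0.0122 × log₂(0.0122) = 0.0773
  p(2,1)=1/576: -0.0017 × log₂(0.0017) = 0.0159
  p(2,2)=1/36: -0.0278 × log₂(0.0278) = 0.1436
H(X,Y) = 1.8847 bits


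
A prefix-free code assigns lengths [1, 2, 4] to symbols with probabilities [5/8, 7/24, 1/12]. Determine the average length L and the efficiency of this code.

Average length L = Σ p_i × l_i = 1.5417 bits
Entropy H = 1.2410 bits
Efficiency η = H/L × 100% = 80.50%


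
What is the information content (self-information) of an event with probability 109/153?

Information content I(x) = -log₂(p(x))
I = -log₂(109/153) = -log₂(0.7124)
I = 0.4892 bits


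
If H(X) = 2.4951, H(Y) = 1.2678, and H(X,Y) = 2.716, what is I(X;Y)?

I(X;Y) = H(X) + H(Y) - H(X,Y)
I(X;Y) = 2.4951 + 1.2678 - 2.716 = 1.0469 bits


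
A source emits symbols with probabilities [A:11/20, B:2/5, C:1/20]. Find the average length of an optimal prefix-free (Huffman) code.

Huffman tree construction:
Combine smallest probabilities repeatedly
Resulting codes:
  A: 1 (length 1)
  B: 01 (length 2)
  C: 00 (length 2)
Average length = Σ p(s) × length(s) = 1.4500 bits


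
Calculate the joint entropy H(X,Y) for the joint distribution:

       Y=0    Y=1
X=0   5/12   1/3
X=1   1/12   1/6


H(X,Y) = -Σ p(x,y) log₂ p(x,y)
  p(0,0)=5/12: -0.4167 × log₂(0.4167) = 0.5263
  p(0,1)=1/3: -0.3333 × log₂(0.3333) = 0.5283
  p(1,0)=1/12: -0.0833 × log₂(0.0833) = 0.2987
  p(1,1)=1/6: -0.1667 × log₂(0.1667) = 0.4308
H(X,Y) = 1.7842 bits


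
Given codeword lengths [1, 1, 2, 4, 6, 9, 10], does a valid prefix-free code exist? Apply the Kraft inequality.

Kraft inequality: Σ 2^(-l_i) ≤ 1 for prefix-free code
Calculating: 2^(-1) + 2^(-1) + 2^(-2) + 2^(-4) + 2^(-6) + 2^(-9) + 2^(-10)
= 0.5 + 0.5 + 0.25 + 0.0625 + 0.015625 + 0.001953125 + 0.0009765625
= 1.3311
Since 1.3311 > 1, prefix-free code does not exist


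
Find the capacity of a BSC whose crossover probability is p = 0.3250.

For BSC with error probability p:
C = 1 - H(p) where H(p) is binary entropy
H(0.3250) = -0.3250 × log₂(0.3250) - 0.6750 × log₂(0.6750)
H(p) = 0.9097
C = 1 - 0.9097 = 0.0903 bits/use


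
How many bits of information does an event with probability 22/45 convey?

Information content I(x) = -log₂(p(x))
I = -log₂(22/45) = -log₂(0.4889)
I = 1.0324 bits


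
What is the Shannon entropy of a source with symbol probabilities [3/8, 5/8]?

H(X) = -Σ p(x) log₂ p(x)
  -3/8 × log₂(3/8) = 0.5306
  -5/8 × log₂(5/8) = 0.4238
H(X) = 0.9544 bits


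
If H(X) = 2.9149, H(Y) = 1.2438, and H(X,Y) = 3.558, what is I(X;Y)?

I(X;Y) = H(X) + H(Y) - H(X,Y)
I(X;Y) = 2.9149 + 1.2438 - 3.558 = 0.6007 bits


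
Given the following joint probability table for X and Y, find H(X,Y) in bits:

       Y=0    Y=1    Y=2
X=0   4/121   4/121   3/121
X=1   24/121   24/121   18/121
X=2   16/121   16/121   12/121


H(X,Y) = -Σ p(x,y) log₂ p(x,y)
  p(0,0)=4/121: -0.0331 × log₂(0.0331) = 0.1626
  p(0,1)=4/121: -0.0331 × log₂(0.0331) = 0.1626
  p(0,2)=3/121: -0.0248 × log₂(0.0248) = 0.1322
  p(1,0)=24/121: -0.1983 × log₂(0.1983) = 0.4629
  p(1,1)=24/121: -0.1983 × log₂(0.1983) = 0.4629
  p(1,2)=18/121: -0.1488 × log₂(0.1488) = 0.4089
  p(2,0)=16/121: -0.1322 × log₂(0.1322) = 0.3860
  p(2,1)=16/121: -0.1322 × log₂(0.1322) = 0.3860
  p(2,2)=12/121: -0.0992 × log₂(0.0992) = 0.3306
H(X,Y) = 2.8948 bits


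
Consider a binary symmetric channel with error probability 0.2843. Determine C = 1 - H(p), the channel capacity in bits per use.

For BSC with error probability p:
C = 1 - H(p) where H(p) is binary entropy
H(0.2843) = -0.2843 × log₂(0.2843) - 0.7157 × log₂(0.7157)
H(p) = 0.8612
C = 1 - 0.8612 = 0.1388 bits/use


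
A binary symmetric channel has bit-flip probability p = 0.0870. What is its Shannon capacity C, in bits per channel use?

For BSC with error probability p:
C = 1 - H(p) where H(p) is binary entropy
H(0.0870) = -0.0870 × log₂(0.0870) - 0.9130 × log₂(0.9130)
H(p) = 0.4264
C = 1 - 0.4264 = 0.5736 bits/use


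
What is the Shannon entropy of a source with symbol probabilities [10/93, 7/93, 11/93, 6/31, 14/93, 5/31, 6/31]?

H(X) = -Σ p(x) log₂ p(x)
  -10/93 × log₂(10/93) = 0.3459
  -7/93 × log₂(7/93) = 0.2809
  -11/93 × log₂(11/93) = 0.3643
  -6/31 × log₂(6/31) = 0.4586
  -14/93 × log₂(14/93) = 0.4112
  -5/31 × log₂(5/31) = 0.4246
  -6/31 × log₂(6/31) = 0.4586
H(X) = 2.7440 bits


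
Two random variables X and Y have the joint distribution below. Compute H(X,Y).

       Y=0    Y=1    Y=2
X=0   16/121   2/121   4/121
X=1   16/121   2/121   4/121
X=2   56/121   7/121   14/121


H(X,Y) = -Σ p(x,y) log₂ p(x,y)
  p(0,0)=16/121: -0.1322 × log₂(0.1322) = 0.3860
  p(0,1)=2/121: -0.0165 × log₂(0.0165) = 0.0978
  p(0,2)=4/121: -0.0331 × log₂(0.0331) = 0.1626
  p(1,0)=16/121: -0.1322 × log₂(0.1322) = 0.3860
  p(1,1)=2/121: -0.0165 × log₂(0.0165) = 0.0978
  p(1,2)=4/121: -0.0331 × log₂(0.0331) = 0.1626
  p(2,0)=56/121: -0.4628 × log₂(0.4628) = 0.5144
  p(2,1)=7/121: -0.0579 × log₂(0.0579) = 0.2379
  p(2,2)=14/121: -0.1157 × log₂(0.1157) = 0.3600
H(X,Y) = 2.4051 bits


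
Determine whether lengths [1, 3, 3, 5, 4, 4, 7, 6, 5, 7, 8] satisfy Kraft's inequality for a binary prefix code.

Kraft inequality: Σ 2^(-l_i) ≤ 1 for prefix-free code
Calculating: 2^(-1) + 2^(-3) + 2^(-3) + 2^(-5) + 2^(-4) + 2^(-4) + 2^(-7) + 2^(-6) + 2^(-5) + 2^(-7) + 2^(-8)
= 0.5 + 0.125 + 0.125 + 0.03125 + 0.0625 + 0.0625 + 0.0078125 + 0.015625 + 0.03125 + 0.0078125 + 0.00390625
= 0.9727
Since 0.9727 ≤ 1, prefix-free code exists


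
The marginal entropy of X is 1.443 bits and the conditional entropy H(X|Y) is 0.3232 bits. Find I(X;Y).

I(X;Y) = H(X) - H(X|Y)
I(X;Y) = 1.443 - 0.3232 = 1.1198 bits


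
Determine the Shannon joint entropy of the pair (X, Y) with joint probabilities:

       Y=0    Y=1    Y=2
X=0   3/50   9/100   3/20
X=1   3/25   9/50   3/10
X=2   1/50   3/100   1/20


H(X,Y) = -Σ p(x,y) log₂ p(x,y)
  p(0,0)=3/50: -0.0600 × log₂(0.0600) = 0.2435
  p(0,1)=9/100: -0.0900 × log₂(0.0900) = 0.3127
  p(0,2)=3/20: -0.1500 × log₂(0.1500) = 0.4105
  p(1,0)=3/25: -0.1200 × log₂(0.1200) = 0.3671
  p(1,1)=9/50: -0.1800 × log₂(0.1800) = 0.4453
  p(1,2)=3/10: -0.3000 × log₂(0.3000) = 0.5211
  p(2,0)=1/50: -0.0200 × log₂(0.0200) = 0.1129
  p(2,1)=3/100: -0.0300 × log₂(0.0300) = 0.1518
  p(2,2)=1/20: -0.0500 × log₂(0.0500) = 0.2161
H(X,Y) = 2.7809 bits


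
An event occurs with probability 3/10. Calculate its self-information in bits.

Information content I(x) = -log₂(p(x))
I = -log₂(3/10) = -log₂(0.3000)
I = 1.7370 bits


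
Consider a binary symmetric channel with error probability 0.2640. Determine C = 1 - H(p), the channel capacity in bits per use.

For BSC with error probability p:
C = 1 - H(p) where H(p) is binary entropy
H(0.2640) = -0.2640 × log₂(0.2640) - 0.7360 × log₂(0.7360)
H(p) = 0.8327
C = 1 - 0.8327 = 0.1673 bits/use


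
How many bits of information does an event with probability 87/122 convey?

Information content I(x) = -log₂(p(x))
I = -log₂(87/122) = -log₂(0.7131)
I = 0.4878 bits


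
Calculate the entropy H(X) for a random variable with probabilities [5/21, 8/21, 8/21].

H(X) = -Σ p(x) log₂ p(x)
  -5/21 × log₂(5/21) = 0.4929
  -8/21 × log₂(8/21) = 0.5304
  -8/21 × log₂(8/21) = 0.5304
H(X) = 1.5538 bits


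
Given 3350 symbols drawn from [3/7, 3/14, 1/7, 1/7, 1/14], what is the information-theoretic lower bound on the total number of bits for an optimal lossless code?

Entropy H = 2.0742 bits/symbol
Minimum bits = H × n = 2.0742 × 3350
= 6948.45 bits


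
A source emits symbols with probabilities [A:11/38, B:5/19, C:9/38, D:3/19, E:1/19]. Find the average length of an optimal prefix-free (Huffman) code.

Huffman tree construction:
Combine smallest probabilities repeatedly
Resulting codes:
  A: 11 (length 2)
  B: 10 (length 2)
  C: 01 (length 2)
  D: 001 (length 3)
  E: 000 (length 3)
Average length = Σ p(s) × length(s) = 2.2105 bits


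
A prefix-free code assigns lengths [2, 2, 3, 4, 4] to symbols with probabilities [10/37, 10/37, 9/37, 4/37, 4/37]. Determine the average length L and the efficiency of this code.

Average length L = Σ p_i × l_i = 2.6757 bits
Entropy H = 2.2103 bits
Efficiency η = H/L × 100% = 82.61%


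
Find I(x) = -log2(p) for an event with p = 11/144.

Information content I(x) = -log₂(p(x))
I = -log₂(11/144) = -log₂(0.0764)
I = 3.7105 bits


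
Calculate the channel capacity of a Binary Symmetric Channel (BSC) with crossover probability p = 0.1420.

For BSC with error probability p:
C = 1 - H(p) where H(p) is binary entropy
H(0.1420) = -0.1420 × log₂(0.1420) - 0.8580 × log₂(0.8580)
H(p) = 0.5895
C = 1 - 0.5895 = 0.4105 bits/use


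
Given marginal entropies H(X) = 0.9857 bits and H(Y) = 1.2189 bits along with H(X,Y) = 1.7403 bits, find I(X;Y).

I(X;Y) = H(X) + H(Y) - H(X,Y)
I(X;Y) = 0.9857 + 1.2189 - 1.7403 = 0.4643 bits


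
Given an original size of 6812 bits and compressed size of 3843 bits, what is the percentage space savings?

Space savings = (1 - Compressed/Original) × 100%
= (1 - 3843/6812) × 100%
= 43.58%


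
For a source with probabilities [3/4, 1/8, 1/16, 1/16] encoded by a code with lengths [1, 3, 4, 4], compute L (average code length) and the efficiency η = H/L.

Average length L = Σ p_i × l_i = 1.6250 bits
Entropy H = 1.1863 bits
Efficiency η = H/L × 100% = 73.00%


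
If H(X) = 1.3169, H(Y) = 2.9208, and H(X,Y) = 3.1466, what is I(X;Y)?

I(X;Y) = H(X) + H(Y) - H(X,Y)
I(X;Y) = 1.3169 + 2.9208 - 3.1466 = 1.0911 bits


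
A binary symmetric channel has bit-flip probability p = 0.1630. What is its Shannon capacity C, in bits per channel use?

For BSC with error probability p:
C = 1 - H(p) where H(p) is binary entropy
H(0.1630) = -0.1630 × log₂(0.1630) - 0.8370 × log₂(0.8370)
H(p) = 0.6414
C = 1 - 0.6414 = 0.3586 bits/use


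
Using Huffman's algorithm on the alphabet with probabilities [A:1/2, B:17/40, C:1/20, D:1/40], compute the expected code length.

Huffman tree construction:
Combine smallest probabilities repeatedly
Resulting codes:
  A: 0 (length 1)
  B: 11 (length 2)
  C: 101 (length 3)
  D: 100 (length 3)
Average length = Σ p(s) × length(s) = 1.5750 bits


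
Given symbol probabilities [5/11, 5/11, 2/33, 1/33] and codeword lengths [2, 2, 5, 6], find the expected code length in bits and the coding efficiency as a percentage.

Average length L = Σ p_i × l_i = 2.3030 bits
Entropy H = 1.4321 bits
Efficiency η = H/L × 100% = 62.18%


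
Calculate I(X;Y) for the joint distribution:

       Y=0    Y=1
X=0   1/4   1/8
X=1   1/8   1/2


H(X) = 0.9544, H(Y) = 0.9544, H(X,Y) = 1.7500
I(X;Y) = H(X) + H(Y) - H(X,Y) = 0.1589 bits


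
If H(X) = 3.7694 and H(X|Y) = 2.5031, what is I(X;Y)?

I(X;Y) = H(X) - H(X|Y)
I(X;Y) = 3.7694 - 2.5031 = 1.2663 bits


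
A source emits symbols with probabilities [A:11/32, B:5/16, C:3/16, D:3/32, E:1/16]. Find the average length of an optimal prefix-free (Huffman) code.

Huffman tree construction:
Combine smallest probabilities repeatedly
Resulting codes:
  A: 11 (length 2)
  B: 10 (length 2)
  C: 01 (length 2)
  D: 001 (length 3)
  E: 000 (length 3)
Average length = Σ p(s) × length(s) = 2.1562 bits


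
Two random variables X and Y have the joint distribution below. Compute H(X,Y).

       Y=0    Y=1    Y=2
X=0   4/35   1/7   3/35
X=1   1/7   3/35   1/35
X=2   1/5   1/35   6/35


H(X,Y) = -Σ p(x,y) log₂ p(x,y)
  p(0,0)=4/35: -0.1143 × log₂(0.1143) = 0.3576
  p(0,1)=1/7: -0.1429 × log₂(0.1429) = 0.4011
  p(0,2)=3/35: -0.0857 × log₂(0.0857) = 0.3038
  p(1,0)=1/7: -0.1429 × log₂(0.1429) = 0.4011
  p(1,1)=3/35: -0.0857 × log₂(0.0857) = 0.3038
  p(1,2)=1/35: -0.0286 × log₂(0.0286) = 0.1466
  p(2,0)=1/5: -0.2000 × log₂(0.2000) = 0.4644
  p(2,1)=1/35: -0.0286 × log₂(0.0286) = 0.1466
  p(2,2)=6/35: -0.1714 × log₂(0.1714) = 0.4362
H(X,Y) = 2.9610 bits


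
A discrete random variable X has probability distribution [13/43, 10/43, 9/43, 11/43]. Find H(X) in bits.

H(X) = -Σ p(x) log₂ p(x)
  -13/43 × log₂(13/43) = 0.5218
  -10/43 × log₂(10/43) = 0.4894
  -9/43 × log₂(9/43) = 0.4723
  -11/43 × log₂(11/43) = 0.5031
H(X) = 1.9865 bits


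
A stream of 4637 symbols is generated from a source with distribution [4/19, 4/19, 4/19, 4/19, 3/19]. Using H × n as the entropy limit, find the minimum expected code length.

Entropy H = 2.3135 bits/symbol
Minimum bits = H × n = 2.3135 × 4637
= 10727.51 bits


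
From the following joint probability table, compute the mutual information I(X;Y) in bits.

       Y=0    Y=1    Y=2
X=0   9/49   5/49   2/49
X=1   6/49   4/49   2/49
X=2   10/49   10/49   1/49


H(X) = 1.5482, H(Y) = 1.3613, H(X,Y) = 2.8782
I(X;Y) = H(X) + H(Y) - H(X,Y) = 0.0313 bits


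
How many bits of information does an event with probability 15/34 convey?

Information content I(x) = -log₂(p(x))
I = -log₂(15/34) = -log₂(0.4412)
I = 1.1806 bits


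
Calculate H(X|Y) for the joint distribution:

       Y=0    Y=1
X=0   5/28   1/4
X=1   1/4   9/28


H(X|Y) = Σ_y p(y) H(X|Y=y)
  p(Y=0) = 3/7, H(X|Y=0) = 0.9799
  p(Y=1) = 4/7, H(X|Y=1) = 0.9887
H(X|Y) = 0.4286×0.9799 + 0.5714×0.9887 = 0.9849 bits


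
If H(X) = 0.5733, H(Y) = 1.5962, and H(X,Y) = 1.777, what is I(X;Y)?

I(X;Y) = H(X) + H(Y) - H(X,Y)
I(X;Y) = 0.5733 + 1.5962 - 1.777 = 0.3925 bits


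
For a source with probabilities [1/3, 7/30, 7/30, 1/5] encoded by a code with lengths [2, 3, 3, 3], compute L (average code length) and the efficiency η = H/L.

Average length L = Σ p_i × l_i = 2.6667 bits
Entropy H = 1.9725 bits
Efficiency η = H/L × 100% = 73.97%


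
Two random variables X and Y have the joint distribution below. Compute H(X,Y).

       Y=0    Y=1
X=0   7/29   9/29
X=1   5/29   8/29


H(X,Y) = -Σ p(x,y) log₂ p(x,y)
  p(0,0)=7/29: -0.2414 × log₂(0.2414) = 0.4950
  p(0,1)=9/29: -0.3103 × log₂(0.3103) = 0.5239
  p(1,0)=5/29: -0.1724 × log₂(0.1724) = 0.4373
  p(1,1)=8/29: -0.2759 × log₂(0.2759) = 0.5125
H(X,Y) = 1.9687 bits


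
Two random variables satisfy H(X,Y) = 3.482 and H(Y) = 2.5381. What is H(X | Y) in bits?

Chain rule: H(X,Y) = H(X|Y) + H(Y)
H(X|Y) = H(X,Y) - H(Y) = 3.482 - 2.5381 = 0.9439 bits


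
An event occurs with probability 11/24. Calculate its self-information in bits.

Information content I(x) = -log₂(p(x))
I = -log₂(11/24) = -log₂(0.4583)
I = 1.1255 bits


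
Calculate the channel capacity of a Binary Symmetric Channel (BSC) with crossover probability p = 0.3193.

For BSC with error probability p:
C = 1 - H(p) where H(p) is binary entropy
H(0.3193) = -0.3193 × log₂(0.3193) - 0.6807 × log₂(0.6807)
H(p) = 0.9036
C = 1 - 0.9036 = 0.0964 bits/use


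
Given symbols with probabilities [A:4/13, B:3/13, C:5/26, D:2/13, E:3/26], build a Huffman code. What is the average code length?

Huffman tree construction:
Combine smallest probabilities repeatedly
Resulting codes:
  A: 11 (length 2)
  B: 01 (length 2)
  C: 00 (length 2)
  D: 101 (length 3)
  E: 100 (length 3)
Average length = Σ p(s) × length(s) = 2.2692 bits


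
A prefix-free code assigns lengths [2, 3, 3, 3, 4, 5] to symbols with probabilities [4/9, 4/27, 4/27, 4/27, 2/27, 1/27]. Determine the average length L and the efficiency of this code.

Average length L = Σ p_i × l_i = 2.7037 bits
Entropy H = 2.1986 bits
Efficiency η = H/L × 100% = 81.32%


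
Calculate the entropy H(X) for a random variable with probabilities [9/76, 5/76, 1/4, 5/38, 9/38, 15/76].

H(X) = -Σ p(x) log₂ p(x)
  -9/76 × log₂(9/76) = 0.3645
  -5/76 × log₂(5/76) = 0.2583
  -1/4 × log₂(1/4) = 0.5000
  -5/38 × log₂(5/38) = 0.3850
  -9/38 × log₂(9/38) = 0.4922
  -15/76 × log₂(15/76) = 0.4620
H(X) = 2.4620 bits


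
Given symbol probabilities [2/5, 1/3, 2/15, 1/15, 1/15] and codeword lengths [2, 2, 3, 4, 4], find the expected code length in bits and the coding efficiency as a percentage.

Average length L = Σ p_i × l_i = 2.4000 bits
Entropy H = 1.9656 bits
Efficiency η = H/L × 100% = 81.90%


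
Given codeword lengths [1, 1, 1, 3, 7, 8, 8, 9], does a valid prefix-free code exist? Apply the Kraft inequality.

Kraft inequality: Σ 2^(-l_i) ≤ 1 for prefix-free code
Calculating: 2^(-1) + 2^(-1) + 2^(-1) + 2^(-3) + 2^(-7) + 2^(-8) + 2^(-8) + 2^(-9)
= 0.5 + 0.5 + 0.5 + 0.125 + 0.0078125 + 0.00390625 + 0.00390625 + 0.001953125
= 1.6426
Since 1.6426 > 1, prefix-free code does not exist


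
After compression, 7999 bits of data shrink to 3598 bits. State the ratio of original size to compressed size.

Compression ratio = Original / Compressed
= 7999 / 3598 = 2.22:1


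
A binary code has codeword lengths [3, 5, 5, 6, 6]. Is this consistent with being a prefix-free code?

Kraft inequality: Σ 2^(-l_i) ≤ 1 for prefix-free code
Calculating: 2^(-3) + 2^(-5) + 2^(-5) + 2^(-6) + 2^(-6)
= 0.125 + 0.03125 + 0.03125 + 0.015625 + 0.015625
= 0.2188
Since 0.2188 ≤ 1, prefix-free code exists


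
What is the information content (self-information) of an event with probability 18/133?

Information content I(x) = -log₂(p(x))
I = -log₂(18/133) = -log₂(0.1353)
I = 2.8854 bits


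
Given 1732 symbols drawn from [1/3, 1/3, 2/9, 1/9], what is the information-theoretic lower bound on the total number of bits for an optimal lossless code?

Entropy H = 1.8911 bits/symbol
Minimum bits = H × n = 1.8911 × 1732
= 3275.32 bits


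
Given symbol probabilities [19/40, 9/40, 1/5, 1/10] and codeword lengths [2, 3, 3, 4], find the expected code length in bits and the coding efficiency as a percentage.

Average length L = Σ p_i × l_i = 2.6250 bits
Entropy H = 1.7909 bits
Efficiency η = H/L × 100% = 68.23%


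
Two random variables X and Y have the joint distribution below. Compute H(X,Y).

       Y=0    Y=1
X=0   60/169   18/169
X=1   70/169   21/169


H(X,Y) = -Σ p(x,y) log₂ p(x,y)
  p(0,0)=60/169: -0.3550 × log₂(0.3550) = 0.5304
  p(0,1)=18/169: -0.1065 × log₂(0.1065) = 0.3441
  p(1,0)=70/169: -0.4142 × log₂(0.4142) = 0.5267
  p(1,1)=21/169: -0.1243 × log₂(0.1243) = 0.3738
H(X,Y) = 1.7751 bits


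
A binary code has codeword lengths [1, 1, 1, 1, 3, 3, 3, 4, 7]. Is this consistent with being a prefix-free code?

Kraft inequality: Σ 2^(-l_i) ≤ 1 for prefix-free code
Calculating: 2^(-1) + 2^(-1) + 2^(-1) + 2^(-1) + 2^(-3) + 2^(-3) + 2^(-3) + 2^(-4) + 2^(-7)
= 0.5 + 0.5 + 0.5 + 0.5 + 0.125 + 0.125 + 0.125 + 0.0625 + 0.0078125
= 2.4453
Since 2.4453 > 1, prefix-free code does not exist


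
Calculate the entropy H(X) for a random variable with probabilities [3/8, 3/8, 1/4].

H(X) = -Σ p(x) log₂ p(x)
  -3/8 × log₂(3/8) = 0.5306
  -3/8 × log₂(3/8) = 0.5306
  -1/4 × log₂(1/4) = 0.5000
H(X) = 1.5613 bits


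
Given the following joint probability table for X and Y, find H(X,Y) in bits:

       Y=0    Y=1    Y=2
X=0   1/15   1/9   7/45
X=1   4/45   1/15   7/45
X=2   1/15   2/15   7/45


H(X,Y) = -Σ p(x,y) log₂ p(x,y)
  p(0,0)=1/15: -0.0667 × log₂(0.0667) = 0.2605
  p(0,1)=1/9: -0.1111 × log₂(0.1111) = 0.3522
  p(0,2)=7/45: -0.1556 × log₂(0.1556) = 0.4176
  p(1,0)=4/45: -0.0889 × log₂(0.0889) = 0.3104
  p(1,1)=1/15: -0.0667 × log₂(0.0667) = 0.2605
  p(1,2)=7/45: -0.1556 × log₂(0.1556) = 0.4176
  p(2,0)=1/15: -0.0667 × log₂(0.0667) = 0.2605
  p(2,1)=2/15: -0.1333 × log₂(0.1333) = 0.3876
  p(2,2)=7/45: -0.1556 × log₂(0.1556) = 0.4176
H(X,Y) = 3.0843 bits


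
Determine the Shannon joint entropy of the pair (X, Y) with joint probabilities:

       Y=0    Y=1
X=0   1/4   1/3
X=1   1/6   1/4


H(X,Y) = -Σ p(x,y) log₂ p(x,y)
  p(0,0)=1/4: -0.2500 × log₂(0.2500) = 0.5000
  p(0,1)=1/3: -0.3333 × log₂(0.3333) = 0.5283
  p(1,0)=1/6: -0.1667 × log₂(0.1667) = 0.4308
  p(1,1)=1/4: -0.2500 × log₂(0.2500) = 0.5000
H(X,Y) = 1.9591 bits


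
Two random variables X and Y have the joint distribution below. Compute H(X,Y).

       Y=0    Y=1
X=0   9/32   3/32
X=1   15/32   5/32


H(X,Y) = -Σ p(x,y) log₂ p(x,y)
  p(0,0)=9/32: -0.2812 × log₂(0.2812) = 0.5147
  p(0,1)=3/32: -0.0938 × log₂(0.0938) = 0.3202
  p(1,0)=15/32: -0.4688 × log₂(0.4688) = 0.5124
  p(1,1)=5/32: -0.1562 × log₂(0.1562) = 0.4184
H(X,Y) = 1.7657 bits


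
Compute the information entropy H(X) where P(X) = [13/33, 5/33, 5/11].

H(X) = -Σ p(x) log₂ p(x)
  -13/33 × log₂(13/33) = 0.5294
  -5/33 × log₂(5/33) = 0.4125
  -5/11 × log₂(5/11) = 0.5170
H(X) = 1.4590 bits


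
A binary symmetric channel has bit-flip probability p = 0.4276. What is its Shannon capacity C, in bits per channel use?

For BSC with error probability p:
C = 1 - H(p) where H(p) is binary entropy
H(0.4276) = -0.4276 × log₂(0.4276) - 0.5724 × log₂(0.5724)
H(p) = 0.9848
C = 1 - 0.9848 = 0.0152 bits/use


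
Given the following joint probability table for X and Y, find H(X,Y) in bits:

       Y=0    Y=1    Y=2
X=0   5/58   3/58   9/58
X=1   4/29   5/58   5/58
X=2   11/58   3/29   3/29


H(X,Y) = -Σ p(x,y) log₂ p(x,y)
  p(0,0)=5/58: -0.0862 × log₂(0.0862) = 0.3048
  p(0,1)=3/58: -0.0517 × log₂(0.0517) = 0.2210
  p(0,2)=9/58: -0.1552 × log₂(0.1552) = 0.4171
  p(1,0)=4/29: -0.1379 × log₂(0.1379) = 0.3942
  p(1,1)=5/58: -0.0862 × log₂(0.0862) = 0.3048
  p(1,2)=5/58: -0.0862 × log₂(0.0862) = 0.3048
  p(2,0)=11/58: -0.1897 × log₂(0.1897) = 0.4549
  p(2,1)=3/29: -0.1034 × log₂(0.1034) = 0.3386
  p(2,2)=3/29: -0.1034 × log₂(0.1034) = 0.3386
H(X,Y) = 3.0789 bits


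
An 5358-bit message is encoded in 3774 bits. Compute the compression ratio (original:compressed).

Compression ratio = Original / Compressed
= 5358 / 3774 = 1.42:1


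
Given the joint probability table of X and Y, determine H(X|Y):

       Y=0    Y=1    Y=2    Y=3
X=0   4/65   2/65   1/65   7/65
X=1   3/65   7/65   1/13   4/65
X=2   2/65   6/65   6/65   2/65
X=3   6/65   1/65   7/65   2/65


H(X|Y) = Σ_y p(y) H(X|Y=y)
  p(Y=0) = 3/13, H(X|Y=0) = 1.8892
  p(Y=1) = 16/65, H(X|Y=1) = 1.6774
  p(Y=2) = 19/65, H(X|Y=2) = 1.7863
  p(Y=3) = 3/13, H(X|Y=3) = 1.7968
H(X|Y) = 0.2308×1.8892 + 0.2462×1.6774 + 0.2923×1.7863 + 0.2308×1.7968 = 1.7857 bits


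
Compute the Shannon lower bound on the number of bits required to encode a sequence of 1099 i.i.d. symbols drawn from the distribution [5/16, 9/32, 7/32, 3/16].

Entropy H = 1.9716 bits/symbol
Minimum bits = H × n = 1.9716 × 1099
= 2166.75 bits


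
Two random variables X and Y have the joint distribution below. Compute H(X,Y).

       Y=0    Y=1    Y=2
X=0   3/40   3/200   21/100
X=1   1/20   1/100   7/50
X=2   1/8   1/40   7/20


H(X,Y) = -Σ p(x,y) log₂ p(x,y)
  p(0,0)=3/40: -0.0750 × log₂(0.0750) = 0.2803
  p(0,1)=3/200: -0.0150 × log₂(0.0150) = 0.0909
  p(0,2)=21/100: -0.2100 × log₂(0.2100) = 0.4728
  p(1,0)=1/20: -0.0500 × log₂(0.0500) = 0.2161
  p(1,1)=1/100: -0.0100 × log₂(0.0100) = 0.0664
  p(1,2)=7/50: -0.1400 × log₂(0.1400) = 0.3971
  p(2,0)=1/8: -0.1250 × log₂(0.1250) = 0.3750
  p(2,1)=1/40: -0.0250 × log₂(0.0250) = 0.1330
  p(2,2)=7/20: -0.3500 × log₂(0.3500) = 0.5301
H(X,Y) = 2.5618 bits


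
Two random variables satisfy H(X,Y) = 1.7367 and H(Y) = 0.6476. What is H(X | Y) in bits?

Chain rule: H(X,Y) = H(X|Y) + H(Y)
H(X|Y) = H(X,Y) - H(Y) = 1.7367 - 0.6476 = 1.0891 bits


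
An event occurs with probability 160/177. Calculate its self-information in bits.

Information content I(x) = -log₂(p(x))
I = -log₂(160/177) = -log₂(0.9040)
I = 0.1457 bits


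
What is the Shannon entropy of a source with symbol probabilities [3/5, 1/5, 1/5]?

H(X) = -Σ p(x) log₂ p(x)
  -3/5 × log₂(3/5) = 0.4422
  -1/5 × log₂(1/5) = 0.4644
  -1/5 × log₂(1/5) = 0.4644
H(X) = 1.3710 bits


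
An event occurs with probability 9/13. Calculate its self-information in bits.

Information content I(x) = -log₂(p(x))
I = -log₂(9/13) = -log₂(0.6923)
I = 0.5305 bits


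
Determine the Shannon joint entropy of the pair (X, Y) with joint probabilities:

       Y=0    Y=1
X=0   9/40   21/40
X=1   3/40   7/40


H(X,Y) = -Σ p(x,y) log₂ p(x,y)
  p(0,0)=9/40: -0.2250 × log₂(0.2250) = 0.4842
  p(0,1)=21/40: -0.5250 × log₂(0.5250) = 0.4880
  p(1,0)=3/40: -0.0750 × log₂(0.0750) = 0.2803
  p(1,1)=7/40: -0.1750 × log₂(0.1750) = 0.4401
H(X,Y) = 1.6926 bits


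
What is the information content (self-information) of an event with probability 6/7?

Information content I(x) = -log₂(p(x))
I = -log₂(6/7) = -log₂(0.8571)
I = 0.2224 bits


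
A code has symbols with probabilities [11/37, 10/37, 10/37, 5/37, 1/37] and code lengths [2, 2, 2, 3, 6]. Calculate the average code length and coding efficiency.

Average length L = Σ p_i × l_i = 2.2432 bits
Entropy H = 2.0716 bits
Efficiency η = H/L × 100% = 92.35%


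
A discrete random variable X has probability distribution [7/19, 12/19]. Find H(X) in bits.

H(X) = -Σ p(x) log₂ p(x)
  -7/19 × log₂(7/19) = 0.5307
  -12/19 × log₂(12/19) = 0.4187
H(X) = 0.9495 bits


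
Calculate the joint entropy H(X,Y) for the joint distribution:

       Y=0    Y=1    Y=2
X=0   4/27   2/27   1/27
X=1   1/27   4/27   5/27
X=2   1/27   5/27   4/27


H(X,Y) = -Σ p(x,y) log₂ p(x,y)
  p(0,0)=4/27: -0.1481 × log₂(0.1481) = 0.4081
  p(0,1)=2/27: -0.0741 × log₂(0.0741) = 0.2781
  p(0,2)=1/27: -0.0370 × log₂(0.0370) = 0.1761
  p(1,0)=1/27: -0.0370 × log₂(0.0370) = 0.1761
  p(1,1)=4/27: -0.1481 × log₂(0.1481) = 0.4081
  p(1,2)=5/27: -0.1852 × log₂(0.1852) = 0.4505
  p(2,0)=1/27: -0.0370 × log₂(0.0370) = 0.1761
  p(2,1)=5/27: -0.1852 × log₂(0.1852) = 0.4505
  p(2,2)=4/27: -0.1481 × log₂(0.1481) = 0.4081
H(X,Y) = 2.9320 bits


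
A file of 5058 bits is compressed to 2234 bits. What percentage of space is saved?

Space savings = (1 - Compressed/Original) × 100%
= (1 - 2234/5058) × 100%
= 55.83%


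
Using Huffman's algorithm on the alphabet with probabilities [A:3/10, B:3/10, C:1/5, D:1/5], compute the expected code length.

Huffman tree construction:
Combine smallest probabilities repeatedly
Resulting codes:
  A: 10 (length 2)
  B: 11 (length 2)
  C: 00 (length 2)
  D: 01 (length 2)
Average length = Σ p(s) × length(s) = 2.0000 bits


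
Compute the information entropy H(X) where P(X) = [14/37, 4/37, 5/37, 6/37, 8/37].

H(X) = -Σ p(x) log₂ p(x)
  -14/37 × log₂(14/37) = 0.5305
  -4/37 × log₂(4/37) = 0.3470
  -5/37 × log₂(5/37) = 0.3902
  -6/37 × log₂(6/37) = 0.4256
  -8/37 × log₂(8/37) = 0.4777
H(X) = 2.1710 bits


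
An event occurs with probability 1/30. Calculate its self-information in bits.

Information content I(x) = -log₂(p(x))
I = -log₂(1/30) = -log₂(0.0333)
I = 4.9069 bits


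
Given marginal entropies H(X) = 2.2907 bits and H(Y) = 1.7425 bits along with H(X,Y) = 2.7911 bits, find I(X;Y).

I(X;Y) = H(X) + H(Y) - H(X,Y)
I(X;Y) = 2.2907 + 1.7425 - 2.7911 = 1.2421 bits
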